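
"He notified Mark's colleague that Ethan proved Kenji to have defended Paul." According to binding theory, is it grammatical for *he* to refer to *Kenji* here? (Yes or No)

*Kenji* is an R-expression; Principle C requires it to be free (not bound by any c-commanding expression).
— he: subject of the matrix clause; the pronoun c-commands the R-expression — coreference blocked (Principle C).

No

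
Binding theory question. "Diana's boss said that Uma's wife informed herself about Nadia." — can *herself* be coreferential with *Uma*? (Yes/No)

*herself* is a reflexive; Principle A requires it to be bound within its binding domain — the clause headed by 'informed'.
— Uma: possessor inside the subject DP of the clause headed by 'informed'; does not c-command the reflexive — cannot bind it (Principle A).

No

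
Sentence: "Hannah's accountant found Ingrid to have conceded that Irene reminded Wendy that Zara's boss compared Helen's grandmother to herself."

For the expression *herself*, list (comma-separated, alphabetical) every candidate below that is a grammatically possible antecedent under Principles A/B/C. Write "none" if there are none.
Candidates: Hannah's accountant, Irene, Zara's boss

*herself* is a reflexive; Principle A requires it to be bound within its binding domain — the clause headed by 'compared'.
— Hannah's accountant: subject of the matrix clause; c-commands the reflexive but lies outside its binding domain — cannot bind it (Principle A).
— Irene: subject of the clause headed by 'reminded'; c-commands the reflexive but lies outside its binding domain — cannot bind it (Principle A).
— Zara's boss: subject of the clause headed by 'compared'; c-commands the reflexive within its binding domain — allowed (Principle A).

Zara's boss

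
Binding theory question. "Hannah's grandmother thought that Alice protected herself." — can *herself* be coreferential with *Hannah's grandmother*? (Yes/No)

No

*herself* is a reflexive; Principle A requires it to be bound within its binding domain — the clause headed by 'protected'.
— Hannah's grandmother: subject of the matrix clause; c-commands the reflexive but lies outside its binding domain — cannot bind it (Principle A).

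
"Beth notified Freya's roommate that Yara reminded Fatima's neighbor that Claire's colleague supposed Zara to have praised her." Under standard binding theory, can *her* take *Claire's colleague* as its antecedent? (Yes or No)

Yes

*her* is a pronoun; Principle B requires it to be free in its binding domain — the clause headed by 'praised'.
— Claire's colleague: subject of the clause headed by 'supposed'; c-commands the pronoun but lies outside its binding domain — allowed.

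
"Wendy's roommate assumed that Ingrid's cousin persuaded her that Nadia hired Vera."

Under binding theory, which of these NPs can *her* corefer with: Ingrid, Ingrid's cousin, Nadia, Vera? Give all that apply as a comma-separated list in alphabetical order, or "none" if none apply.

Ingrid

*her* is a pronoun; Principle B requires it to be free in its binding domain — the clause headed by 'persuaded'.
— Ingrid: possessor inside the subject DP of the clause headed by 'persuaded'; does not c-command the pronoun — Principle B does not apply; allowed.
— Ingrid's cousin: subject of the clause headed by 'persuaded'; c-commands the pronoun within its binding domain — blocked (Principle B).
— Nadia: subject of the clause headed by 'hired'; is c-commanded by the pronoun; coreference would bind this R-expression — blocked (Principle C).
— Vera: object of the clause headed by 'hired'; is c-commanded by the pronoun; coreference would bind this R-expression — blocked (Principle C).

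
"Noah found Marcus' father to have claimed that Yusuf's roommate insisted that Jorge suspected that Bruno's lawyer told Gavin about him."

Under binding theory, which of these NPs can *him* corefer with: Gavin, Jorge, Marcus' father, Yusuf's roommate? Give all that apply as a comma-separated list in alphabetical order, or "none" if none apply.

Jorge, Marcus' father, Yusuf's roommate

*him* is a pronoun; Principle B requires it to be free in its binding domain — the clause headed by 'told'.
— Gavin: object of the clause headed by 'told'; c-commands the pronoun within its binding domain — blocked (Principle B).
— Jorge: subject of the clause headed by 'suspected'; c-commands the pronoun but lies outside its binding domain — allowed.
— Marcus' father: subject of the clause headed by 'claimed'; c-commands the pronoun but lies outside its binding domain — allowed.
— Yusuf's roommate: subject of the clause headed by 'insisted'; c-commands the pronoun but lies outside its binding domain — allowed.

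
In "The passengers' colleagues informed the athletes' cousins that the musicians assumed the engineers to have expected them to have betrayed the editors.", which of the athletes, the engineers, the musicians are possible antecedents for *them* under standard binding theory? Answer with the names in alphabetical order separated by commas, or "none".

the athletes, the musicians

*them* is a pronoun; Principle B requires it to be free in its binding domain — the clause headed by 'expected'.
— the athletes: possessor inside the object DP of the matrix clause; does not c-command the pronoun — Principle B does not apply; allowed.
— the engineers: subject of the clause headed by 'expected'; c-commands the pronoun within its binding domain — blocked (Principle B).
— the musicians: subject of the clause headed by 'assumed'; c-commands the pronoun but lies outside its binding domain — allowed.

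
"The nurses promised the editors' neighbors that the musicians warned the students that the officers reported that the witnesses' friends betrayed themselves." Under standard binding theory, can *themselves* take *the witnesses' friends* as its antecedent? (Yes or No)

*themselves* is a reflexive; Principle A requires it to be bound within its binding domain — the clause headed by 'betrayed'.
— the witnesses' friends: subject of the clause headed by 'betrayed'; c-commands the reflexive within its binding domain — allowed (Principle A).

Yes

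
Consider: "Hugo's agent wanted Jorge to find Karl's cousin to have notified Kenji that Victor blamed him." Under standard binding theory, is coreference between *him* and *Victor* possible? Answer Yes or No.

No

*Victor* is an R-expression; Principle C requires it to be free (not bound by any c-commanding expression).
— him: object of the clause headed by 'blamed'; the R-expression locally c-commands the pronoun — coreference blocked (Principle B on the pronoun).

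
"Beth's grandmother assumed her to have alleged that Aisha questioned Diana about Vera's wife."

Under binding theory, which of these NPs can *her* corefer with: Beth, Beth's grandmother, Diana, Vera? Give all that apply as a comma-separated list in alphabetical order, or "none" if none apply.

*her* is a pronoun; Principle B requires it to be free in its binding domain — the matrix clause.
— Beth: possessor inside the subject DP of the matrix clause; does not c-command the pronoun — Principle B does not apply; allowed.
— Beth's grandmother: subject of the matrix clause; c-commands the pronoun within its binding domain — blocked (Principle B).
— Diana: object of the clause headed by 'questioned'; is c-commanded by the pronoun; coreference would bind this R-expression — blocked (Principle C).
— Vera: possessor inside the second object DP of the clause headed by 'questioned'; is c-commanded by the pronoun; coreference would bind this R-expression — blocked (Principle C).

Beth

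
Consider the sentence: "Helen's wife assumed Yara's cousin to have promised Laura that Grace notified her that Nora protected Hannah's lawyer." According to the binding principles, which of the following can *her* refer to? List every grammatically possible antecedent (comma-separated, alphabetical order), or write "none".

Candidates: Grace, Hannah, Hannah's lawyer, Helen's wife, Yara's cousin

Helen's wife, Yara's cousin

*her* is a pronoun; Principle B requires it to be free in its binding domain — the clause headed by 'notified'.
— Grace: subject of the clause headed by 'notified'; c-commands the pronoun within its binding domain — blocked (Principle B).
— Hannah: possessor inside the object DP of the clause headed by 'protected'; is c-commanded by the pronoun; coreference would bind this R-expression — blocked (Principle C).
— Hannah's lawyer: object of the clause headed by 'protected'; is c-commanded by the pronoun; coreference would bind this R-expression — blocked (Principle C).
— Helen's wife: subject of the matrix clause; c-commands the pronoun but lies outside its binding domain — allowed.
— Yara's cousin: subject of the clause headed by 'promised'; c-commands the pronoun but lies outside its binding domain — allowed.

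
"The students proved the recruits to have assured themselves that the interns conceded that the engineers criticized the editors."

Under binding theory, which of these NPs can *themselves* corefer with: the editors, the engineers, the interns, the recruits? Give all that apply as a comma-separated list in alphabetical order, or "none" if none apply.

*themselves* is a reflexive; Principle A requires it to be bound within its binding domain — the clause headed by 'assured'.
— the editors: object of the clause headed by 'criticized'; does not c-command the reflexive — cannot bind it (Principle A).
— the engineers: subject of the clause headed by 'criticized'; does not c-command the reflexive — cannot bind it (Principle A).
— the interns: subject of the clause headed by 'conceded'; does not c-command the reflexive — cannot bind it (Principle A).
— the recruits: subject of the clause headed by 'assured'; c-commands the reflexive within its binding domain — allowed (Principle A).

the recruits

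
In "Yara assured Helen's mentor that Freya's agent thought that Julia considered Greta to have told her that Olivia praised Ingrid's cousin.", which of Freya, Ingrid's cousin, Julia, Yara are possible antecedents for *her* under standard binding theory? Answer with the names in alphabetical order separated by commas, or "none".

*her* is a pronoun; Principle B requires it to be free in its binding domain — the clause headed by 'told'.
— Freya: possessor inside the subject DP of the clause headed by 'thought'; does not c-command the pronoun — Principle B does not apply; allowed.
— Ingrid's cousin: object of the clause headed by 'praised'; is c-commanded by the pronoun; coreference would bind this R-expression — blocked (Principle C).
— Julia: subject of the clause headed by 'considered'; c-commands the pronoun but lies outside its binding domain — allowed.
— Yara: subject of the matrix clause; c-commands the pronoun but lies outside its binding domain — allowed.

Freya, Julia, Yara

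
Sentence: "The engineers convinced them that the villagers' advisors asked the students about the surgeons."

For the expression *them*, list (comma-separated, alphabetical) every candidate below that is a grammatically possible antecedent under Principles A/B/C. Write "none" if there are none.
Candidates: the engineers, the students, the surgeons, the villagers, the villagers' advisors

none

*them* is a pronoun; Principle B requires it to be free in its binding domain — the matrix clause.
— the engineers: subject of the matrix clause; c-commands the pronoun within its binding domain — blocked (Principle B).
— the students: object of the clause headed by 'asked'; is c-commanded by the pronoun; coreference would bind this R-expression — blocked (Principle C).
— the surgeons: second object of the clause headed by 'asked'; is c-commanded by the pronoun; coreference would bind this R-expression — blocked (Principle C).
— the villagers: possessor inside the subject DP of the clause headed by 'asked'; is c-commanded by the pronoun; coreference would bind this R-expression — blocked (Principle C).
— the villagers' advisors: subject of the clause headed by 'asked'; is c-commanded by the pronoun; coreference would bind this R-expression — blocked (Principle C).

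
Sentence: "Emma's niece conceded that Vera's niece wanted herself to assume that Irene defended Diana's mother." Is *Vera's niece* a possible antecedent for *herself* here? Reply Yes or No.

*herself* is a reflexive; Principle A requires it to be bound within its binding domain — the clause headed by 'wanted'.
— Vera's niece: subject of the clause headed by 'wanted'; c-commands the reflexive within its binding domain — allowed (Principle A).

Yes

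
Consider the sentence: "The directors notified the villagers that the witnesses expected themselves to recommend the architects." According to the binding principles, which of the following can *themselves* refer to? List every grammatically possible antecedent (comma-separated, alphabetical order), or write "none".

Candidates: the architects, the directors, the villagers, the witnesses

*themselves* is a reflexive; Principle A requires it to be bound within its binding domain — the clause headed by 'expected'.
— the architects: object of the clause headed by 'recommend'; does not c-command the reflexive — cannot bind it (Principle A).
— the directors: subject of the matrix clause; c-commands the reflexive but lies outside its binding domain — cannot bind it (Principle A).
— the villagers: object of the matrix clause; c-commands the reflexive but lies outside its binding domain — cannot bind it (Principle A).
— the witnesses: subject of the clause headed by 'expected'; c-commands the reflexive within its binding domain — allowed (Principle A).

the witnesses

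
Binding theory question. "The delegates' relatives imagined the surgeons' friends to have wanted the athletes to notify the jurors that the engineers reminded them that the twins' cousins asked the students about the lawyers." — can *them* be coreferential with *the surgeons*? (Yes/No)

*them* is a pronoun; Principle B requires it to be free in its binding domain — the clause headed by 'reminded'.
— the surgeons: possessor inside the subject DP of the clause headed by 'wanted'; does not c-command the pronoun — Principle B does not apply; allowed.

Yes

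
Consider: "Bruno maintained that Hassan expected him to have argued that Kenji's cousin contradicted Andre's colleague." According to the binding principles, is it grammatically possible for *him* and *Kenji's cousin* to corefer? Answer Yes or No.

*him* is a pronoun; Principle B requires it to be free in its binding domain — the clause headed by 'expected'.
— Kenji's cousin: subject of the clause headed by 'contradicted'; is c-commanded by the pronoun; coreference would bind this R-expression — blocked (Principle C).

No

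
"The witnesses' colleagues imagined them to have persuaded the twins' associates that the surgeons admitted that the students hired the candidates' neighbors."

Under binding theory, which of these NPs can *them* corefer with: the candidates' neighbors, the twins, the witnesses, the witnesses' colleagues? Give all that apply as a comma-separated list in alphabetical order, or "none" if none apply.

*them* is a pronoun; Principle B requires it to be free in its binding domain — the matrix clause.
— the candidates' neighbors: object of the clause headed by 'hired'; is c-commanded by the pronoun; coreference would bind this R-expression — blocked (Principle C).
— the twins: possessor inside the object DP of the clause headed by 'persuaded'; is c-commanded by the pronoun; coreference would bind this R-expression — blocked (Principle C).
— the witnesses: possessor inside the subject DP of the matrix clause; does not c-command the pronoun — Principle B does not apply; allowed.
— the witnesses' colleagues: subject of the matrix clause; c-commands the pronoun within its binding domain — blocked (Principle B).

the witnesses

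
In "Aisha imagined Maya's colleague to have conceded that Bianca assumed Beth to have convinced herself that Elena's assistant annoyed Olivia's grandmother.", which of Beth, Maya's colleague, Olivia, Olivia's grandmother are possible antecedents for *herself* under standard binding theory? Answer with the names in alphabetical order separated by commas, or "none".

*herself* is a reflexive; Principle A requires it to be bound within its binding domain — the clause headed by 'convinced'.
— Beth: subject of the clause headed by 'convinced'; c-commands the reflexive within its binding domain — allowed (Principle A).
— Maya's colleague: subject of the clause headed by 'conceded'; c-commands the reflexive but lies outside its binding domain — cannot bind it (Principle A).
— Olivia: possessor inside the object DP of the clause headed by 'annoyed'; does not c-command the reflexive — cannot bind it (Principle A).
— Olivia's grandmother: object of the clause headed by 'annoyed'; does not c-command the reflexive — cannot bind it (Principle A).

Beth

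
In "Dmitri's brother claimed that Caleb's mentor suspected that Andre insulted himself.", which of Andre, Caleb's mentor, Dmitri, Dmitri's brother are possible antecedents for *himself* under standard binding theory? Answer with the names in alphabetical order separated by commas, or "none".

Andre

*himself* is a reflexive; Principle A requires it to be bound within its binding domain — the clause headed by 'insulted'.
— Andre: subject of the clause headed by 'insulted'; c-commands the reflexive within its binding domain — allowed (Principle A).
— Caleb's mentor: subject of the clause headed by 'suspected'; c-commands the reflexive but lies outside its binding domain — cannot bind it (Principle A).
— Dmitri: possessor inside the subject DP of the matrix clause; does not c-command the reflexive — cannot bind it (Principle A).
— Dmitri's brother: subject of the matrix clause; c-commands the reflexive but lies outside its binding domain — cannot bind it (Principle A).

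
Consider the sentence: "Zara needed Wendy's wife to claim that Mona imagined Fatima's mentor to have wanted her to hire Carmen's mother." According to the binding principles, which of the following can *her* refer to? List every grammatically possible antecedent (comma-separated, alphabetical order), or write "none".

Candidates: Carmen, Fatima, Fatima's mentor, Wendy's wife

Fatima, Wendy's wife

*her* is a pronoun; Principle B requires it to be free in its binding domain — the clause headed by 'wanted'.
— Carmen: possessor inside the object DP of the clause headed by 'hire'; is c-commanded by the pronoun; coreference would bind this R-expression — blocked (Principle C).
— Fatima: possessor inside the subject DP of the clause headed by 'wanted'; does not c-command the pronoun — Principle B does not apply; allowed.
— Fatima's mentor: subject of the clause headed by 'wanted'; c-commands the pronoun within its binding domain — blocked (Principle B).
— Wendy's wife: subject of the clause headed by 'claim'; c-commands the pronoun but lies outside its binding domain — allowed.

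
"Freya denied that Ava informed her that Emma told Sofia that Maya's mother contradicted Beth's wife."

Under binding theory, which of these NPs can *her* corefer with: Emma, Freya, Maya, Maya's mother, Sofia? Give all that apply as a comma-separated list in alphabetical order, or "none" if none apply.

Freya

*her* is a pronoun; Principle B requires it to be free in its binding domain — the clause headed by 'informed'.
— Emma: subject of the clause headed by 'told'; is c-commanded by the pronoun; coreference would bind this R-expression — blocked (Principle C).
— Freya: subject of the matrix clause; c-commands the pronoun but lies outside its binding domain — allowed.
— Maya: possessor inside the subject DP of the clause headed by 'contradicted'; is c-commanded by the pronoun; coreference would bind this R-expression — blocked (Principle C).
— Maya's mother: subject of the clause headed by 'contradicted'; is c-commanded by the pronoun; coreference would bind this R-expression — blocked (Principle C).
— Sofia: object of the clause headed by 'told'; is c-commanded by the pronoun; coreference would bind this R-expression — blocked (Principle C).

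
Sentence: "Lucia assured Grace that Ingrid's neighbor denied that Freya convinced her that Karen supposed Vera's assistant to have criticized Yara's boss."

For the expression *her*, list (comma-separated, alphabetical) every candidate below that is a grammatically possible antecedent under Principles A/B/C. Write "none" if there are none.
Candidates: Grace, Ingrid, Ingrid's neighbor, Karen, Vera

Grace, Ingrid, Ingrid's neighbor

*her* is a pronoun; Principle B requires it to be free in its binding domain — the clause headed by 'convinced'.
— Grace: object of the matrix clause; c-commands the pronoun but lies outside its binding domain — allowed.
— Ingrid: possessor inside the subject DP of the clause headed by 'denied'; does not c-command the pronoun — Principle B does not apply; allowed.
— Ingrid's neighbor: subject of the clause headed by 'denied'; c-commands the pronoun but lies outside its binding domain — allowed.
— Karen: subject of the clause headed by 'supposed'; is c-commanded by the pronoun; coreference would bind this R-expression — blocked (Principle C).
— Vera: possessor inside the subject DP of the clause headed by 'criticized'; is c-commanded by the pronoun; coreference would bind this R-expression — blocked (Principle C).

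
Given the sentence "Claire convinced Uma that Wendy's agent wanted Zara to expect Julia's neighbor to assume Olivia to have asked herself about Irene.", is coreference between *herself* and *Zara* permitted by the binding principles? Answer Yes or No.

No

*herself* is a reflexive; Principle A requires it to be bound within its binding domain — the clause headed by 'asked'.
— Zara: subject of the clause headed by 'expect'; c-commands the reflexive but lies outside its binding domain — cannot bind it (Principle A).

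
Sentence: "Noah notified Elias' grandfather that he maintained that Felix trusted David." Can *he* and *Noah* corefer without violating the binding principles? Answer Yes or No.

Yes

*Noah* is an R-expression; Principle C requires it to be free (not bound by any c-commanding expression).
— he: subject of the clause headed by 'maintained'; the pronoun does not c-command the R-expression — coreference allowed.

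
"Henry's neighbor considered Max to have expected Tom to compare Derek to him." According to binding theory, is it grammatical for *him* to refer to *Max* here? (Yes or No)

*Max* is an R-expression; Principle C requires it to be free (not bound by any c-commanding expression).
— him: second object of the clause headed by 'compare'; the pronoun does not c-command the R-expression — coreference allowed.

Yes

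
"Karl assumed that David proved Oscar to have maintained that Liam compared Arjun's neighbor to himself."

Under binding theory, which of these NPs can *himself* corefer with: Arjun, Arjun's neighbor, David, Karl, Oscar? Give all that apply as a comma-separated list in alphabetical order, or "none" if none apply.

Arjun's neighbor

*himself* is a reflexive; Principle A requires it to be bound within its binding domain — the clause headed by 'compared'.
— Arjun: possessor inside the object DP of the clause headed by 'compared'; does not c-command the reflexive — cannot bind it (Principle A).
— Arjun's neighbor: object of the clause headed by 'compared'; c-commands the reflexive within its binding domain — allowed (Principle A).
— David: subject of the clause headed by 'proved'; c-commands the reflexive but lies outside its binding domain — cannot bind it (Principle A).
— Karl: subject of the matrix clause; c-commands the reflexive but lies outside its binding domain — cannot bind it (Principle A).
— Oscar: subject of the clause headed by 'maintained'; c-commands the reflexive but lies outside its binding domain — cannot bind it (Principle A).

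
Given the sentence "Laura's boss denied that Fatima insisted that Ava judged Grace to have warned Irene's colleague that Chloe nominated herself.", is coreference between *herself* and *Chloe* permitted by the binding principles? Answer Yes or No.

Yes

*herself* is a reflexive; Principle A requires it to be bound within its binding domain — the clause headed by 'nominated'.
— Chloe: subject of the clause headed by 'nominated'; c-commands the reflexive within its binding domain — allowed (Principle A).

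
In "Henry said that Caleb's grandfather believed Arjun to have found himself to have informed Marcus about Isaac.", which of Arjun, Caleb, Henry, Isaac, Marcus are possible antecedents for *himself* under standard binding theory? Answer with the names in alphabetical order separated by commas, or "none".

Arjun

*himself* is a reflexive; Principle A requires it to be bound within its binding domain — the clause headed by 'found'.
— Arjun: subject of the clause headed by 'found'; c-commands the reflexive within its binding domain — allowed (Principle A).
— Caleb: possessor inside the subject DP of the clause headed by 'believed'; does not c-command the reflexive — cannot bind it (Principle A).
— Henry: subject of the matrix clause; c-commands the reflexive but lies outside its binding domain — cannot bind it (Principle A).
— Isaac: second object of the clause headed by 'informed'; does not c-command the reflexive — cannot bind it (Principle A).
— Marcus: object of the clause headed by 'informed'; does not c-command the reflexive — cannot bind it (Principle A).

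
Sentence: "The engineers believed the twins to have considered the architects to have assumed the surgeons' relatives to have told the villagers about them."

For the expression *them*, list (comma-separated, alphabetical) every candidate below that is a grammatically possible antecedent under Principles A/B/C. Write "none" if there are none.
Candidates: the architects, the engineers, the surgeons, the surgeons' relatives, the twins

the architects, the engineers, the surgeons, the twins

*them* is a pronoun; Principle B requires it to be free in its binding domain — the clause headed by 'told'.
— the architects: subject of the clause headed by 'assumed'; c-commands the pronoun but lies outside its binding domain — allowed.
— the engineers: subject of the matrix clause; c-commands the pronoun but lies outside its binding domain — allowed.
— the surgeons: possessor inside the subject DP of the clause headed by 'told'; does not c-command the pronoun — Principle B does not apply; allowed.
— the surgeons' relatives: subject of the clause headed by 'told'; c-commands the pronoun within its binding domain — blocked (Principle B).
— the twins: subject of the clause headed by 'considered'; c-commands the pronoun but lies outside its binding domain — allowed.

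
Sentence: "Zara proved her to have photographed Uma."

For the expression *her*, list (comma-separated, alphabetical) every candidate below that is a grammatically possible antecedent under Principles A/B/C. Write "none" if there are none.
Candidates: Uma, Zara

*her* is a pronoun; Principle B requires it to be free in its binding domain — the matrix clause.
— Uma: object of the clause headed by 'photographed'; is c-commanded by the pronoun; coreference would bind this R-expression — blocked (Principle C).
— Zara: subject of the matrix clause; c-commands the pronoun within its binding domain — blocked (Principle B).

none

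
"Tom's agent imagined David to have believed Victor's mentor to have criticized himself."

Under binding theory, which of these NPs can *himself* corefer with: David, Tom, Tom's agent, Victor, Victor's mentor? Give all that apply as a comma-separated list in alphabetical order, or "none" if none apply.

Victor's mentor

*himself* is a reflexive; Principle A requires it to be bound within its binding domain — the clause headed by 'criticized'.
— David: subject of the clause headed by 'believed'; c-commands the reflexive but lies outside its binding domain — cannot bind it (Principle A).
— Tom: possessor inside the subject DP of the matrix clause; does not c-command the reflexive — cannot bind it (Principle A).
— Tom's agent: subject of the matrix clause; c-commands the reflexive but lies outside its binding domain — cannot bind it (Principle A).
— Victor: possessor inside the subject DP of the clause headed by 'criticized'; does not c-command the reflexive — cannot bind it (Principle A).
— Victor's mentor: subject of the clause headed by 'criticized'; c-commands the reflexive within its binding domain — allowed (Principle A).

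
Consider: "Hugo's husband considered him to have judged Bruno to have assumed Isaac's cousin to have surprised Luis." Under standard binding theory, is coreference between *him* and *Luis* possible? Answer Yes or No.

*Luis* is an R-expression; Principle C requires it to be free (not bound by any c-commanding expression).
— him: subject of the clause headed by 'judged'; the pronoun c-commands the R-expression — coreference blocked (Principle C).

No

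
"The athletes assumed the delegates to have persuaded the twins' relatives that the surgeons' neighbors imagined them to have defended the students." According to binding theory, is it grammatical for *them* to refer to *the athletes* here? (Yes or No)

Yes

*the athletes* is an R-expression; Principle C requires it to be free (not bound by any c-commanding expression).
— them: subject of the clause headed by 'defended'; the pronoun does not c-command the R-expression — coreference allowed.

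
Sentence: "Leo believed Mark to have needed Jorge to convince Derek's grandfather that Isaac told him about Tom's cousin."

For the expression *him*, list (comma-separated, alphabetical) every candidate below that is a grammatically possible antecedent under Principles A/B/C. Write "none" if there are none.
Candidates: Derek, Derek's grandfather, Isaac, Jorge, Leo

*him* is a pronoun; Principle B requires it to be free in its binding domain — the clause headed by 'told'.
— Derek: possessor inside the object DP of the clause headed by 'convince'; does not c-command the pronoun — Principle B does not apply; allowed.
— Derek's grandfather: object of the clause headed by 'convince'; c-commands the pronoun but lies outside its binding domain — allowed.
— Isaac: subject of the clause headed by 'told'; c-commands the pronoun within its binding domain — blocked (Principle B).
— Jorge: subject of the clause headed by 'convince'; c-commands the pronoun but lies outside its binding domain — allowed.
— Leo: subject of the matrix clause; c-commands the pronoun but lies outside its binding domain — allowed.

Derek, Derek's grandfather, Jorge, Leo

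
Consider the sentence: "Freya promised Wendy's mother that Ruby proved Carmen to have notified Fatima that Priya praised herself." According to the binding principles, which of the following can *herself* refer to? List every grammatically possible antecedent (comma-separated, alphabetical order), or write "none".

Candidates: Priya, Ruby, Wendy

Priya

*herself* is a reflexive; Principle A requires it to be bound within its binding domain — the clause headed by 'praised'.
— Priya: subject of the clause headed by 'praised'; c-commands the reflexive within its binding domain — allowed (Principle A).
— Ruby: subject of the clause headed by 'proved'; c-commands the reflexive but lies outside its binding domain — cannot bind it (Principle A).
— Wendy: possessor inside the object DP of the matrix clause; does not c-command the reflexive — cannot bind it (Principle A).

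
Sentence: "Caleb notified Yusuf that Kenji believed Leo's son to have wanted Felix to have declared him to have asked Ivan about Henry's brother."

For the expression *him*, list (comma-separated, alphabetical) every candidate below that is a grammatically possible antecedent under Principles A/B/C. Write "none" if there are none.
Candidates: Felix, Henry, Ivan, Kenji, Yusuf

*him* is a pronoun; Principle B requires it to be free in its binding domain — the clause headed by 'declared'.
— Felix: subject of the clause headed by 'declared'; c-commands the pronoun within its binding domain — blocked (Principle B).
— Henry: possessor inside the second object DP of the clause headed by 'asked'; is c-commanded by the pronoun; coreference would bind this R-expression — blocked (Principle C).
— Ivan: object of the clause headed by 'asked'; is c-commanded by the pronoun; coreference would bind this R-expression — blocked (Principle C).
— Kenji: subject of the clause headed by 'believed'; c-commands the pronoun but lies outside its binding domain — allowed.
— Yusuf: object of the matrix clause; c-commands the pronoun but lies outside its binding domain — allowed.

Kenji, Yusuf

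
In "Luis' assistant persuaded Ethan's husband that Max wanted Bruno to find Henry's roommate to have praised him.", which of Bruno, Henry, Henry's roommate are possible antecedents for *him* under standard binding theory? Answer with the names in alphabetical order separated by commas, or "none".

Bruno, Henry

*him* is a pronoun; Principle B requires it to be free in its binding domain — the clause headed by 'praised'.
— Bruno: subject of the clause headed by 'find'; c-commands the pronoun but lies outside its binding domain — allowed.
— Henry: possessor inside the subject DP of the clause headed by 'praised'; does not c-command the pronoun — Principle B does not apply; allowed.
— Henry's roommate: subject of the clause headed by 'praised'; c-commands the pronoun within its binding domain — blocked (Principle B).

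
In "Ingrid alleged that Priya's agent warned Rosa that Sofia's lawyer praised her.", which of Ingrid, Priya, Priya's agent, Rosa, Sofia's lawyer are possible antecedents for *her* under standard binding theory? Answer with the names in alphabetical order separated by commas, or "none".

*her* is a pronoun; Principle B requires it to be free in its binding domain — the clause headed by 'praised'.
— Ingrid: subject of the matrix clause; c-commands the pronoun but lies outside its binding domain — allowed.
— Priya: possessor inside the subject DP of the clause headed by 'warned'; does not c-command the pronoun — Principle B does not apply; allowed.
— Priya's agent: subject of the clause headed by 'warned'; c-commands the pronoun but lies outside its binding domain — allowed.
— Rosa: object of the clause headed by 'warned'; c-commands the pronoun but lies outside its binding domain — allowed.
— Sofia's lawyer: subject of the clause headed by 'praised'; c-commands the pronoun within its binding domain — blocked (Principle B).

Ingrid, Priya, Priya's agent, Rosa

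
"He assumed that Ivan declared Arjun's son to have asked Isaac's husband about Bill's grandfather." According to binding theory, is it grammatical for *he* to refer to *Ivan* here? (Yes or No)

*Ivan* is an R-expression; Principle C requires it to be free (not bound by any c-commanding expression).
— he: subject of the matrix clause; the pronoun c-commands the R-expression — coreference blocked (Principle C).

No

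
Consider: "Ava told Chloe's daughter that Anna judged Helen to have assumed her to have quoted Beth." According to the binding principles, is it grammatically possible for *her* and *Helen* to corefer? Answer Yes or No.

*her* is a pronoun; Principle B requires it to be free in its binding domain — the clause headed by 'assumed'.
— Helen: subject of the clause headed by 'assumed'; c-commands the pronoun within its binding domain — blocked (Principle B).

No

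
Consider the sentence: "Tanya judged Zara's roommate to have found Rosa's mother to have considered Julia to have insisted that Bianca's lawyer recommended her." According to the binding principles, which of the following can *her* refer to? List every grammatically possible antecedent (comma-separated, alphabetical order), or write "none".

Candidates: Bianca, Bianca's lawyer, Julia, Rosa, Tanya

*her* is a pronoun; Principle B requires it to be free in its binding domain — the clause headed by 'recommended'.
— Bianca: possessor inside the subject DP of the clause headed by 'recommended'; does not c-command the pronoun — Principle B does not apply; allowed.
— Bianca's lawyer: subject of the clause headed by 'recommended'; c-commands the pronoun within its binding domain — blocked (Principle B).
— Julia: subject of the clause headed by 'insisted'; c-commands the pronoun but lies outside its binding domain — allowed.
— Rosa: possessor inside the subject DP of the clause headed by 'considered'; does not c-command the pronoun — Principle B does not apply; allowed.
— Tanya: subject of the matrix clause; c-commands the pronoun but lies outside its binding domain — allowed.

Bianca, Julia, Rosa, Tanya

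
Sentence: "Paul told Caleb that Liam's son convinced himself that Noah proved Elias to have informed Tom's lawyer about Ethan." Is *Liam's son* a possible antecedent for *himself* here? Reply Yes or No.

*himself* is a reflexive; Principle A requires it to be bound within its binding domain — the clause headed by 'convinced'.
— Liam's son: subject of the clause headed by 'convinced'; c-commands the reflexive within its binding domain — allowed (Principle A).

Yes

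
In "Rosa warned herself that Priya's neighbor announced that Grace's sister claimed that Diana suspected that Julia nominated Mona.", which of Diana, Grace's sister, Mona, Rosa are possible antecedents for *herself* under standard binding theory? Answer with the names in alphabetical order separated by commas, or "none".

Rosa

*herself* is a reflexive; Principle A requires it to be bound within its binding domain — the matrix clause.
— Diana: subject of the clause headed by 'suspected'; does not c-command the reflexive — cannot bind it (Principle A).
— Grace's sister: subject of the clause headed by 'claimed'; does not c-command the reflexive — cannot bind it (Principle A).
— Mona: object of the clause headed by 'nominated'; does not c-command the reflexive — cannot bind it (Principle A).
— Rosa: subject of the matrix clause; c-commands the reflexive within its binding domain — allowed (Principle A).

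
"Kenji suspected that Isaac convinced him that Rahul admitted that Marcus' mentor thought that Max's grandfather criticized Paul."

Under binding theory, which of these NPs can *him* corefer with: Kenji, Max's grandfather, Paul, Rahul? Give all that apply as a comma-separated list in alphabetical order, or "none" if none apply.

Kenji

*him* is a pronoun; Principle B requires it to be free in its binding domain — the clause headed by 'convinced'.
— Kenji: subject of the matrix clause; c-commands the pronoun but lies outside its binding domain — allowed.
— Max's grandfather: subject of the clause headed by 'criticized'; is c-commanded by the pronoun; coreference would bind this R-expression — blocked (Principle C).
— Paul: object of the clause headed by 'criticized'; is c-commanded by the pronoun; coreference would bind this R-expression — blocked (Principle C).
— Rahul: subject of the clause headed by 'admitted'; is c-commanded by the pronoun; coreference would bind this R-expression — blocked (Principle C).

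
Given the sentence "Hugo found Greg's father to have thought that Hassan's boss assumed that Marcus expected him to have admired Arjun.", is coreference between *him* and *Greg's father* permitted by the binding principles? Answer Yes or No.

*him* is a pronoun; Principle B requires it to be free in its binding domain — the clause headed by 'expected'.
— Greg's father: subject of the clause headed by 'thought'; c-commands the pronoun but lies outside its binding domain — allowed.

Yes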